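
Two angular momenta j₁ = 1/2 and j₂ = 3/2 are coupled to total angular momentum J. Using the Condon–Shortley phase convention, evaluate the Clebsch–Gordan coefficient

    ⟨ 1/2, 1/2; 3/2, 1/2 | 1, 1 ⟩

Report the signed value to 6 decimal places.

j₁+j₂−J=1  J+j₁−j₂=0  J−j₁+j₂=2  j₁+j₂+J+1=4
(j₁±m₁, j₂±m₂, J±M) = (1,0,2,1,2,0)
P² = 1
sum k=0..0:
  [0] +1/2 = 1/2
S = 1/2
C² = P²·S² = 1/4 ; C = +0.500000

+√(1/4) ≈ +0.500000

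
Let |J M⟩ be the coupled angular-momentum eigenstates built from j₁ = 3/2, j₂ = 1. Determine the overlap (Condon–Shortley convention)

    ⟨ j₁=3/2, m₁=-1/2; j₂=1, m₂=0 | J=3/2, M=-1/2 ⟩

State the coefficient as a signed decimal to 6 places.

triangle: 1!·2!·1!/5! = 2/120
(j±m)!: 1!·2!·1!·1!·1!·2! = 4
prefactor² = (2J+1)·Δ·N² = 4/15
  k=0: +1/(0!·1!·2!·1!·0!·0!) = 1/2
  k=1: −1/(1!·0!·1!·0!·1!·1!) = -1
Σ = -1/2  ⇒  CG² = 4/15·(-1/2)² = 1/15
CG = −√(1/15) = -0.258199

-0.258199  (= −√(1/15))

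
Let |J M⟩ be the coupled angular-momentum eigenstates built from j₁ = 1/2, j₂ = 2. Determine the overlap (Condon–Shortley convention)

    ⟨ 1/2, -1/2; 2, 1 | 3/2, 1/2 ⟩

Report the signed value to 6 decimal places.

-0.774597  (= −√(3/5))

√[4·1!0!3!/5! · 0!1!3!1!2!1!] = √(12/5)
  +(−1)^1/∏(1,0,0,2,0,1)! = -1/2  (running -1/2)
⟨..|..⟩ = √(12/5)·(-1/2) = -0.774597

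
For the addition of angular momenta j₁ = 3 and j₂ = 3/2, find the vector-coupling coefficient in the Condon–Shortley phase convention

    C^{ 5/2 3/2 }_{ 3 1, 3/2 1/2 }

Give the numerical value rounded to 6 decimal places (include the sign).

-0.591608

√[6·2!4!1!/8! · 4!2!2!1!4!1!] = √(576/35)
  +(−1)^1/∏(1,1,1,1,3,0)! = -1/6  (running -1/6)
  +(−1)^2/∏(2,0,0,0,4,1)! = 1/48  (running -7/48)
⟨..|..⟩ = √(576/35)·(-7/48) = -0.591608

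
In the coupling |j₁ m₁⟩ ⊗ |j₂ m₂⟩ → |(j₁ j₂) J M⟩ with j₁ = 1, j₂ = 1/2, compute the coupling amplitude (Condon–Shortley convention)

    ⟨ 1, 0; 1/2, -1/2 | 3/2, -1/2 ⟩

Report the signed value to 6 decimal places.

triangle: 0!×2!×1!/4! = 2/24
(j±m)!: 1!×1!×0!×1!×1!×2! = 2
prefactor² = (2J+1)×Δ×N² = 2/3
  k=0: +1/(0!×0!×1!×0!×1!×1!) = 1
Σ = 1  ⇒  CG² = 2/3×1² = 2/3
CG = +√(2/3) = +0.816497

+√(2/3) ≈ +0.816497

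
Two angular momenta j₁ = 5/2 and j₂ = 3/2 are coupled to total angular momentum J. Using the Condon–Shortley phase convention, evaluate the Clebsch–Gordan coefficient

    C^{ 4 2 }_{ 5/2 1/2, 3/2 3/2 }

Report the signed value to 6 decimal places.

√[9·0!5!3!/9! · 3!2!3!0!6!2!] = √(12960/7)
  +(−1)^0/∏(0,0,2,3,3,0)! = 1/72  (running 1/72)
⟨..|..⟩ = √(12960/7)·(1/72) = +0.597614

+√(5/14) ≈ +0.597614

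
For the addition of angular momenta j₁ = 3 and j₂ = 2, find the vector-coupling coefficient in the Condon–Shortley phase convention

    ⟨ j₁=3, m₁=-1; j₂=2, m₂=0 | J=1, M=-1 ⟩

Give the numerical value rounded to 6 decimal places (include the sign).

√[3·4!2!0!/7! · 2!4!2!2!0!2!] = √(384/35)
  +(−1)^2/∏(2,2,2,0,0,0)! = 1/8  (running 1/8)
⟨..|..⟩ = √(384/35)·(1/8) = +0.414039

+0.414039  (= +√(6/35))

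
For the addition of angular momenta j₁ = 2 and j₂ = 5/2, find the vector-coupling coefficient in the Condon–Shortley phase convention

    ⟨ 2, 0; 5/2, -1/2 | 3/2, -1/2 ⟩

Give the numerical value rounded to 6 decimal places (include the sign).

√[4·3!1!2!/7! · 2!2!2!3!1!2!] = √(32/35)
  +(−1)^1/∏(1,2,1,1,0,1)! = -1/2  (running -1/2)
  +(−1)^2/∏(2,1,0,0,1,2)! = 1/4  (running -1/4)
⟨..|..⟩ = √(32/35)·(-1/4) = -0.239046

-0.239046  (= −√(2/35))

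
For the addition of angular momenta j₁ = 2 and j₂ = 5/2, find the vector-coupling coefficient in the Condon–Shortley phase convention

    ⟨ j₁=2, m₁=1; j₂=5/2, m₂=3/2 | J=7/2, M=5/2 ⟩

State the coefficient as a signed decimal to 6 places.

j₁+j₂−J=1  J+j₁−j₂=3  J−j₁+j₂=4  j₁+j₂+J+1=9
(j₁±m₁, j₂±m₂, J±M) = (3,1,4,1,6,1)
P² = 2304/7
sum k=0..1:
  [0] +1/48 = 1/48
  [1] −1/36 = -1/36
S = -1/144
C² = P²·S² = 1/63 ; C = -0.125988

−√(1/63) = -0.125988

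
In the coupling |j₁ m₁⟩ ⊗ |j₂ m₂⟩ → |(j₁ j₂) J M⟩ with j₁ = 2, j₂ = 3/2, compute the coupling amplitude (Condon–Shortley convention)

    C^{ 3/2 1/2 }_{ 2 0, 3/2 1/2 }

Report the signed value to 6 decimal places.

j₁+j₂−J=2  J+j₁−j₂=2  J−j₁+j₂=1  j₁+j₂+J+1=6
(j₁±m₁, j₂±m₂, J±M) = (2,2,2,1,2,1)
P² = 16/45
sum k=1..2:
  [1] −1/1 = -1
  [2] +1/4 = 1/4
S = -3/4
C² = P²·S² = 1/5 ; C = -0.447214

-0.447214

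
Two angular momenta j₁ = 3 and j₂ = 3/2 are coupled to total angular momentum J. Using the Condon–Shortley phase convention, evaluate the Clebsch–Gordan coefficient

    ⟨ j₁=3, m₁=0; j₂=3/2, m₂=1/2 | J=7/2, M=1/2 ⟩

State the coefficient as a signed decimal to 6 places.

-0.308607

j₁+j₂−J=1  J+j₁−j₂=5  J−j₁+j₂=2  j₁+j₂+J+1=9
(j₁±m₁, j₂±m₂, J±M) = (3,3,2,1,4,3)
P² = 384/7
sum k=0..1:
  [0] +1/24 = 1/24
  [1] −1/12 = -1/12
S = -1/24
C² = P²·S² = 2/21 ; C = -0.308607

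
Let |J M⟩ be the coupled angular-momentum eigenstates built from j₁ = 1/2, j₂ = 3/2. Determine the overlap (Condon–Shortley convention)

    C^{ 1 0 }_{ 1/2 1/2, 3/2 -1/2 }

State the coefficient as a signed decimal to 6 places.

j₁+j₂−J=1  J+j₁−j₂=0  J−j₁+j₂=2  j₁+j₂+J+1=4
(j₁±m₁, j₂±m₂, J±M) = (1,0,1,2,1,1)
P² = 1/2
sum k=0..0:
  [0] +1/1 = 1
S = 1
C² = P²·S² = 1/2 ; C = +0.707107

+0.707107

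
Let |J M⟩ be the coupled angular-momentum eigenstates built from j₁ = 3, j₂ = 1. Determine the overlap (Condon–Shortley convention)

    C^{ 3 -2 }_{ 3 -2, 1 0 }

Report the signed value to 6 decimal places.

triangle: 1!*5!*1!/8! = 120/40320
(j±m)!: 1!*5!*1!*1!*1!*5! = 14400
prefactor² = (2J+1)*Δ*N² = 300
  k=0: +1/(0!*1!*5!*1!*0!*0!) = 1/120
  k=1: −1/(1!*0!*4!*0!*1!*1!) = -1/24
Σ = -1/30  ⇒  CG² = 300*(-1/30)² = 1/3
CG = −√(1/3) = -0.577350

−√(1/3) = -0.577350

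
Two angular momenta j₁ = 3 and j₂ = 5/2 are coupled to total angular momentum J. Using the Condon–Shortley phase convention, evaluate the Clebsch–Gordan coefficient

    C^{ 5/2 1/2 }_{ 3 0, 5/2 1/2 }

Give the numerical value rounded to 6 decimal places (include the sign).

triangle: 3!×3!×2!/9! = 72/362880
(j±m)!: 3!×3!×3!×2!×3!×2! = 5184
prefactor² = (2J+1)×Δ×N² = 216/35
  k=1: −1/(1!×2!×2!×2!×1!×0!) = -1/8
  k=2: +1/(2!×1!×1!×1!×2!×1!) = 1/4
  k=3: −1/(3!×0!×0!×0!×3!×2!) = -1/72
Σ = 1/9  ⇒  CG² = 216/35×1/9² = 8/105
CG = +√(8/105) = +0.276026

+0.276026  (= +√(8/105))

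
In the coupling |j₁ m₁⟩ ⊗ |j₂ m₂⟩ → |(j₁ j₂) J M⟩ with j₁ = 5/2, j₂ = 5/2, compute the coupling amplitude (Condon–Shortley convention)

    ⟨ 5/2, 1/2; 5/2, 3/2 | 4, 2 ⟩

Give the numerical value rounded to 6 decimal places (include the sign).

-0.422577

j₁+j₂−J=1  J+j₁−j₂=4  J−j₁+j₂=4  j₁+j₂+J+1=10
(j₁±m₁, j₂±m₂, J±M) = (3,2,4,1,6,2)
P² = 20736/35
sum k=0..1:
  [0] +1/96 = 1/96
  [1] −1/36 = -1/36
S = -5/288
C² = P²·S² = 5/28 ; C = -0.422577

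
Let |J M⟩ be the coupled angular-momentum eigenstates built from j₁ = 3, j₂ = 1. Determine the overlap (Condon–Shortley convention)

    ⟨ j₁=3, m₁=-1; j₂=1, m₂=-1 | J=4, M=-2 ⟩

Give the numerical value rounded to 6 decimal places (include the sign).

+0.731925

√[9·0!6!2!/9! · 2!4!0!2!2!6!] = √(34560/7)
  +(−1)^0/∏(0,0,4,0,2,2)! = 1/96  (running 1/96)
⟨..|..⟩ = √(34560/7)·(1/96) = +0.731925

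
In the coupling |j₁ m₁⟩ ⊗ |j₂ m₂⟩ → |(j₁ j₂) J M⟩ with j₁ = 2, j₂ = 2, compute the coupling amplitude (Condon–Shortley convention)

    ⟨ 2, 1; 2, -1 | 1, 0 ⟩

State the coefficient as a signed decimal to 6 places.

√[3·3!1!1!/6! · 3!1!1!3!1!1!] = √(9/10)
  +(−1)^0/∏(0,3,1,1,0,0)! = 1/6  (running 1/6)
  +(−1)^1/∏(1,2,0,0,1,1)! = -1/2  (running -1/3)
⟨..|..⟩ = √(9/10)·(-1/3) = -0.316228

-0.316228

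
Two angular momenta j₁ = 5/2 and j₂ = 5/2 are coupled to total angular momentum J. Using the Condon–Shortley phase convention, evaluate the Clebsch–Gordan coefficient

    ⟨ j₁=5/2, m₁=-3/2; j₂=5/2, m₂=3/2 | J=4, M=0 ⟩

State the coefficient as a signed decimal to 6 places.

j₁+j₂−J=1  J+j₁−j₂=4  J−j₁+j₂=4  j₁+j₂+J+1=10
(j₁±m₁, j₂±m₂, J±M) = (1,4,4,1,4,4)
P² = 82944/175
sum k=0..1:
  [0] +1/576 = 1/576
  [1] −1/36 = -1/36
S = -5/192
C² = P²·S² = 9/28 ; C = -0.566947

−√(9/28) = -0.566947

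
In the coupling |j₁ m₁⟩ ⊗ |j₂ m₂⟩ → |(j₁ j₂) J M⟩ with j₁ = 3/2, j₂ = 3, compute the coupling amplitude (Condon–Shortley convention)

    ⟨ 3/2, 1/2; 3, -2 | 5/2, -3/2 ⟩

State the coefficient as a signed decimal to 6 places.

triangle: 2!·1!·4!/8! = 48/40320
(j±m)!: 2!·1!·1!·5!·1!·4! = 5760
prefactor² = (2J+1)·Δ·N² = 288/7
  k=0: +1/(0!·2!·1!·1!·0!·3!) = 1/12
  k=1: −1/(1!·1!·0!·0!·1!·4!) = -1/24
Σ = 1/24  ⇒  CG² = 288/7·1/24² = 1/14
CG = +√(1/14) = +0.267261

+0.267261  (= +√(1/14))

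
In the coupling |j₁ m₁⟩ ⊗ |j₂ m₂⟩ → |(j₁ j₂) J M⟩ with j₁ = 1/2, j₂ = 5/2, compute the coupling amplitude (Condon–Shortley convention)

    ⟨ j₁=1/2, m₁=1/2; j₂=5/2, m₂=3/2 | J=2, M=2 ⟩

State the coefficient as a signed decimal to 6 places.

triangle: 1!×0!×4!/6! = 24/720
(j±m)!: 1!×0!×4!×1!×4!×0! = 576
prefactor² = (2J+1)×Δ×N² = 96
  k=0: +1/(0!×1!×0!×4!×0!×0!) = 1/24
Σ = 1/24  ⇒  CG² = 96×1/24² = 1/6
CG = +√(1/6) = +0.408248

+0.408248  (= +√(1/6))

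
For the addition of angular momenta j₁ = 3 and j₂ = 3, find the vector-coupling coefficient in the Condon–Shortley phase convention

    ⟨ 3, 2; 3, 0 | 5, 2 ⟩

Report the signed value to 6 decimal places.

+√(1/3) = +0.577350

triangle: 1!*5!*5!/12! = 14400/479001600
(j±m)!: 5!*1!*3!*3!*7!*3! = 130636800
prefactor² = (2J+1)*Δ*N² = 43200
  k=0: +1/(0!*1!*1!*3!*4!*2!) = 1/288
  k=1: −1/(1!*0!*0!*2!*5!*3!) = -1/1440
Σ = 1/360  ⇒  CG² = 43200*1/360² = 1/3
CG = +√(1/3) = +0.577350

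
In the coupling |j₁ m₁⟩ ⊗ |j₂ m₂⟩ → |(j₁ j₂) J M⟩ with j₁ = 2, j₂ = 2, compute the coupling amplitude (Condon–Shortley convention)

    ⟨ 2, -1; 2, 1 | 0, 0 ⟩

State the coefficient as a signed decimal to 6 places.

−√(1/5) = -0.447214

√[1·4!0!0!/5! · 1!3!3!1!0!0!] = √(36/5)
  +(−1)^3/∏(3,1,0,0,0,0)! = -1/6  (running -1/6)
⟨..|..⟩ = √(36/5)·(-1/6) = -0.447214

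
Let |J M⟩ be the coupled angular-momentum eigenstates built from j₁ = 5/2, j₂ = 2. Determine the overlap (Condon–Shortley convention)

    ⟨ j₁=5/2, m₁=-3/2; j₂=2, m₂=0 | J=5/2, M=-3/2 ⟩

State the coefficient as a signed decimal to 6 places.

−√(1/70) = -0.119523

√[6·2!3!2!/8! · 1!4!2!2!1!4!] = √(288/35)
  +(−1)^1/∏(1,1,3,1,0,1)! = -1/6  (running -1/6)
  +(−1)^2/∏(2,0,2,0,1,2)! = 1/8  (running -1/24)
⟨..|..⟩ = √(288/35)·(-1/24) = -0.119523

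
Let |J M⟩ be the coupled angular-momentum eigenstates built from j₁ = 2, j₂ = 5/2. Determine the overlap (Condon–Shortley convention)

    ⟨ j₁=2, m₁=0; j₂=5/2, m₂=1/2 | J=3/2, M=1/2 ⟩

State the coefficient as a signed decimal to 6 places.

+√(2/35) = +0.239046

j₁+j₂−J=3  J+j₁−j₂=1  J−j₁+j₂=2  j₁+j₂+J+1=7
(j₁±m₁, j₂±m₂, J±M) = (2,2,3,2,2,1)
P² = 32/35
sum k=1..2:
  [1] −1/4 = -1/4
  [2] +1/2 = 1/2
S = 1/4
C² = P²·S² = 2/35 ; C = +0.239046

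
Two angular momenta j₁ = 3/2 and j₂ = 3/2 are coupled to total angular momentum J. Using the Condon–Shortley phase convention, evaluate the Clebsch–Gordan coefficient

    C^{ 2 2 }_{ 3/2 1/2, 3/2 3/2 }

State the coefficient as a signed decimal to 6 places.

−√(1/2) = -0.707107

√[5·1!2!2!/6! · 2!1!3!0!4!0!] = √(8)
  +(−1)^1/∏(1,0,0,2,2,0)! = -1/4  (running -1/4)
⟨..|..⟩ = √(8)·(-1/4) = -0.707107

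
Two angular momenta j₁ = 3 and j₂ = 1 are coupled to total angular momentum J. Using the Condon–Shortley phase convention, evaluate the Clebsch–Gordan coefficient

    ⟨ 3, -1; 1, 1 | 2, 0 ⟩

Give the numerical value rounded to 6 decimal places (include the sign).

+0.534522

triangle: 2!×4!×0!/7! = 48/5040
(j±m)!: 2!×4!×2!×0!×2!×2! = 384
prefactor² = (2J+1)×Δ×N² = 128/7
  k=2: +1/(2!×0!×2!×0!×2!×0!) = 1/8
Σ = 1/8  ⇒  CG² = 128/7×1/8² = 2/7
CG = +√(2/7) = +0.534522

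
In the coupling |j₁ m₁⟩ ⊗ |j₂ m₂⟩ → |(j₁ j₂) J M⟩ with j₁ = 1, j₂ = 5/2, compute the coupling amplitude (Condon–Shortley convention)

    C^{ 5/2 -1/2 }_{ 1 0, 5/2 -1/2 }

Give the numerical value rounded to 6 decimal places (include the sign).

√[6·1!1!4!/7! · 1!1!2!3!2!3!] = √(144/35)
  +(−1)^0/∏(0,1,1,2,0,2)! = 1/4  (running 1/4)
  +(−1)^1/∏(1,0,0,1,1,3)! = -1/6  (running 1/12)
⟨..|..⟩ = √(144/35)·(1/12) = +0.169031

+0.169031  (= +√(1/35))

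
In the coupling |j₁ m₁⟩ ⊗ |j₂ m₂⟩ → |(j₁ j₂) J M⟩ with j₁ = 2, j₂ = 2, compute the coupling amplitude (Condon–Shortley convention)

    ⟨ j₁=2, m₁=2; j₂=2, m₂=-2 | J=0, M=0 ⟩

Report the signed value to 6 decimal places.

√[1·4!0!0!/5! · 4!0!0!4!0!0!] = √(576/5)
  +(−1)^0/∏(0,4,0,0,0,0)! = 1/24  (running 1/24)
⟨..|..⟩ = √(576/5)·(1/24) = +0.447214

+√(1/5) = +0.447214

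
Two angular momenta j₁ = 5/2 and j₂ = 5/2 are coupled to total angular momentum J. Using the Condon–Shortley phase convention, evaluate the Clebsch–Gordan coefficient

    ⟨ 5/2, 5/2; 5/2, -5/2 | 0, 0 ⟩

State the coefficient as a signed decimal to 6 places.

j₁+j₂−J=5  J+j₁−j₂=0  J−j₁+j₂=0  j₁+j₂+J+1=6
(j₁±m₁, j₂±m₂, J±M) = (5,0,0,5,0,0)
P² = 2400
sum k=0..0:
  [0] +1/120 = 1/120
S = 1/120
C² = P²·S² = 1/6 ; C = +0.408248

+√(1/6) = +0.408248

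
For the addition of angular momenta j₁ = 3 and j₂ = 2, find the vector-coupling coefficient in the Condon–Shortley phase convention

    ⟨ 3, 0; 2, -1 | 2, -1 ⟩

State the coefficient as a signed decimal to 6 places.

triangle: 3!*3!*1!/8! = 36/40320
(j±m)!: 3!*3!*1!*3!*1!*3! = 1296
prefactor² = (2J+1)*Δ*N² = 81/14
  k=0: +1/(0!*3!*3!*1!*0!*0!) = 1/36
  k=1: −1/(1!*2!*2!*0!*1!*1!) = -1/4
Σ = -2/9  ⇒  CG² = 81/14*(-2/9)² = 2/7
CG = −√(2/7) = -0.534522

-0.534522  (= −√(2/7))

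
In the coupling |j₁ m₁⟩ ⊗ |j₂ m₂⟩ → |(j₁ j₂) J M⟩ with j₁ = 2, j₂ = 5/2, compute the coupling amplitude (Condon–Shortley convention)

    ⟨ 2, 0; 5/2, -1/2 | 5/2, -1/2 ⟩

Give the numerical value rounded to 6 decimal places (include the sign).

−√(8/35) = -0.478091

j₁+j₂−J=2  J+j₁−j₂=2  J−j₁+j₂=3  j₁+j₂+J+1=8
(j₁±m₁, j₂±m₂, J±M) = (2,2,2,3,2,3)
P² = 72/35
sum k=0..2:
  [0] +1/8 = 1/8
  [1] −1/2 = -1/2
  [2] +1/24 = 1/24
S = -1/3
C² = P²·S² = 8/35 ; C = -0.478091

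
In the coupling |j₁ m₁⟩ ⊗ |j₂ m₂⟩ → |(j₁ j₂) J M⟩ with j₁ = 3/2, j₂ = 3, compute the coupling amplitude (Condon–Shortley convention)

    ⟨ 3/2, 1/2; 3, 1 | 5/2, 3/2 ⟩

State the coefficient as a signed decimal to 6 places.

j₁+j₂−J=2  J+j₁−j₂=1  J−j₁+j₂=4  j₁+j₂+J+1=8
(j₁±m₁, j₂±m₂, J±M) = (2,1,4,2,4,1)
P² = 576/35
sum k=0..1:
  [0] +1/48 = 1/48
  [1] −1/6 = -1/6
S = -7/48
C² = P²·S² = 7/20 ; C = -0.591608

−√(7/20) ≈ -0.591608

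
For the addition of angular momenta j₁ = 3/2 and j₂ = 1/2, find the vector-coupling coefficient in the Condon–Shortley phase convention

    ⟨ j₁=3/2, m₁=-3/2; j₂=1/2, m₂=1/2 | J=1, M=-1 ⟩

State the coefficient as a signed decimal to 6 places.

√[3·1!2!0!/4! · 0!3!1!0!0!2!] = √(3)
  +(−1)^1/∏(1,0,2,0,0,0)! = -1/2  (running -1/2)
⟨..|..⟩ = √(3)·(-1/2) = -0.866025

-0.866025  (= −√(3/4))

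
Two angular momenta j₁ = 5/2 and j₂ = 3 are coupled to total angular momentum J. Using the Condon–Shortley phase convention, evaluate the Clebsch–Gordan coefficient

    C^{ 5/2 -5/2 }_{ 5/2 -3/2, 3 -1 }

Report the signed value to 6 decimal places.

√[6·3!2!3!/9! · 1!4!2!4!0!5!] = √(1152/7)
  +(−1)^2/∏(2,1,2,0,0,3)! = 1/24  (running 1/24)
⟨..|..⟩ = √(1152/7)·(1/24) = +0.534522

+0.534522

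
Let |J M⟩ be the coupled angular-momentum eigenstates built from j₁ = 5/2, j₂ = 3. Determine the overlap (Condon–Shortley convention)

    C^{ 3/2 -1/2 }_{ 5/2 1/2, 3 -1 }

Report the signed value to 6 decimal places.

−√(1/105) ≈ -0.097590

triangle: 4!*1!*2!/8! = 48/40320
(j±m)!: 3!*2!*2!*4!*1!*2! = 1152
prefactor² = (2J+1)*Δ*N² = 192/35
  k=1: −1/(1!*3!*1!*1!*0!*1!) = -1/6
  k=2: +1/(2!*2!*0!*0!*1!*2!) = 1/8
Σ = -1/24  ⇒  CG² = 192/35*(-1/24)² = 1/105
CG = −√(1/105) = -0.097590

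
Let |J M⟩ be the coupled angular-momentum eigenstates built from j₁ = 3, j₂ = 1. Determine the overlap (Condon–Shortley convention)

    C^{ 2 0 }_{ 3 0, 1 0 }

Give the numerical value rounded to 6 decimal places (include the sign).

triangle: 2!*4!*0!/7! = 48/5040
(j±m)!: 3!*3!*1!*1!*2!*2! = 144
prefactor² = (2J+1)*Δ*N² = 48/7
  k=1: −1/(1!*1!*2!*0!*2!*0!) = -1/4
Σ = -1/4  ⇒  CG² = 48/7*(-1/4)² = 3/7
CG = −√(3/7) = -0.654654

−√(3/7) = -0.654654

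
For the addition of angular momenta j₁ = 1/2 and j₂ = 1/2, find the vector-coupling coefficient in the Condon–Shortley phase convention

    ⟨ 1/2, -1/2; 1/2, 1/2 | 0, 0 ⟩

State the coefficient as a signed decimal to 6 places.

−√(1/2) ≈ -0.707107

j₁+j₂−J=1  J+j₁−j₂=0  J−j₁+j₂=0  j₁+j₂+J+1=2
(j₁±m₁, j₂±m₂, J±M) = (0,1,1,0,0,0)
P² = 1/2
sum k=1..1:
  [1] −1/1 = -1
S = -1
C² = P²·S² = 1/2 ; C = -0.707107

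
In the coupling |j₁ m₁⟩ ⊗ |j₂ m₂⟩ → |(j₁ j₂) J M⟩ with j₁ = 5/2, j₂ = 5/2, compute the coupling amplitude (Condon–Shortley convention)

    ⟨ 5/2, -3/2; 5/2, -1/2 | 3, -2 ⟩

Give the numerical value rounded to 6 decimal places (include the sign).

√[7·2!3!3!/9! · 1!4!2!3!1!5!] = √(48)
  +(−1)^1/∏(1,1,3,1,0,2)! = -1/12  (running -1/12)
  +(−1)^2/∏(2,0,2,0,1,3)! = 1/24  (running -1/24)
⟨..|..⟩ = √(48)·(-1/24) = -0.288675

-0.288675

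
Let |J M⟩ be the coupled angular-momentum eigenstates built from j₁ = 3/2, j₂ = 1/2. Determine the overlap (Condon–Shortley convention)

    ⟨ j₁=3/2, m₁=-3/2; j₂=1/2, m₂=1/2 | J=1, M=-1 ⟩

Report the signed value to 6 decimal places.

j₁+j₂−J=1  J+j₁−j₂=2  J−j₁+j₂=0  j₁+j₂+J+1=4
(j₁±m₁, j₂±m₂, J±M) = (0,3,1,0,0,2)
P² = 3
sum k=1..1:
  [1] −1/2 = -1/2
S = -1/2
C² = P²·S² = 3/4 ; C = -0.866025

−√(3/4) ≈ -0.866025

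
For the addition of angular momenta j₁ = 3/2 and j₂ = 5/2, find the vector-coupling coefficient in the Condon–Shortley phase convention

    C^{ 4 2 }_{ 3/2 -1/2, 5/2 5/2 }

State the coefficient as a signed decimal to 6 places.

j₁+j₂−J=0  J+j₁−j₂=3  J−j₁+j₂=5  j₁+j₂+J+1=9
(j₁±m₁, j₂±m₂, J±M) = (1,2,5,0,6,2)
P² = 43200/7
sum k=0..0:
  [0] +1/240 = 1/240
S = 1/240
C² = P²·S² = 3/28 ; C = +0.327327

+√(3/28) ≈ +0.327327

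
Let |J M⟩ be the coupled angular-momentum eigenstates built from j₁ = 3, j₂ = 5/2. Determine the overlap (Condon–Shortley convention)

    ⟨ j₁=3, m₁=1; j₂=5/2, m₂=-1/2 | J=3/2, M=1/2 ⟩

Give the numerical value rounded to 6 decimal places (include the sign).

√[4·4!2!1!/8! · 4!2!2!3!2!1!] = √(192/35)
  +(−1)^1/∏(1,3,1,1,1,0)! = -1/6  (running -1/6)
  +(−1)^2/∏(2,2,0,0,2,1)! = 1/8  (running -1/24)
⟨..|..⟩ = √(192/35)·(-1/24) = -0.097590

-0.097590  (= −√(1/105))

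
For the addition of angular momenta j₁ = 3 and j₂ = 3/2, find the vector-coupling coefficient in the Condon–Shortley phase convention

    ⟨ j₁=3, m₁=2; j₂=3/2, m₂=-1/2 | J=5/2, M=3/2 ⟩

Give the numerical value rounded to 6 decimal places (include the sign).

j₁+j₂−J=2  J+j₁−j₂=4  J−j₁+j₂=1  j₁+j₂+J+1=8
(j₁±m₁, j₂±m₂, J±M) = (5,1,1,2,4,1)
P² = 288/7
sum k=0..1:
  [0] +1/12 = 1/12
  [1] −1/24 = -1/24
S = 1/24
C² = P²·S² = 1/14 ; C = +0.267261

+0.267261  (= +√(1/14))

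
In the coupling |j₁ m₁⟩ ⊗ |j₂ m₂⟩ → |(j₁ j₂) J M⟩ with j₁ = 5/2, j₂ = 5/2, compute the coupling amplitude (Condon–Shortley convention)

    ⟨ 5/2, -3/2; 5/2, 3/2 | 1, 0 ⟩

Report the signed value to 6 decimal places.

j₁+j₂−J=4  J+j₁−j₂=1  J−j₁+j₂=1  j₁+j₂+J+1=7
(j₁±m₁, j₂±m₂, J±M) = (1,4,4,1,1,1)
P² = 288/35
sum k=3..4:
  [3] −1/6 = -1/6
  [4] +1/24 = 1/24
S = -1/8
C² = P²·S² = 9/70 ; C = -0.358569

-0.358569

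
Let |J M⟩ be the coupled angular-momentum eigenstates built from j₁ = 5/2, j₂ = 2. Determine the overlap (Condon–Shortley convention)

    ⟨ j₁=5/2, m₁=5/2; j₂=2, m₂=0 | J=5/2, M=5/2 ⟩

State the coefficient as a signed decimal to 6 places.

triangle: 2!·3!·2!/8! = 24/40320
(j±m)!: 5!·0!·2!·2!·5!·0! = 57600
prefactor² = (2J+1)·Δ·N² = 1440/7
  k=0: +1/(0!·2!·0!·2!·3!·0!) = 1/24
Σ = 1/24  ⇒  CG² = 1440/7·1/24² = 5/14
CG = +√(5/14) = +0.597614

+√(5/14) ≈ +0.597614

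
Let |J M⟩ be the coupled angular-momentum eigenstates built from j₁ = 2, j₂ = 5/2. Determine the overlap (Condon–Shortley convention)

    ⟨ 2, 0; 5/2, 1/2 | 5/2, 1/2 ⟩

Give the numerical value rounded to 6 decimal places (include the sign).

-0.478091

triangle: 2!*2!*3!/8! = 24/40320
(j±m)!: 2!*2!*3!*2!*3!*2! = 576
prefactor² = (2J+1)*Δ*N² = 72/35
  k=0: +1/(0!*2!*2!*3!*0!*0!) = 1/24
  k=1: −1/(1!*1!*1!*2!*1!*1!) = -1/2
  k=2: +1/(2!*0!*0!*1!*2!*2!) = 1/8
Σ = -1/3  ⇒  CG² = 72/35*(-1/3)² = 8/35
CG = −√(8/35) = -0.478091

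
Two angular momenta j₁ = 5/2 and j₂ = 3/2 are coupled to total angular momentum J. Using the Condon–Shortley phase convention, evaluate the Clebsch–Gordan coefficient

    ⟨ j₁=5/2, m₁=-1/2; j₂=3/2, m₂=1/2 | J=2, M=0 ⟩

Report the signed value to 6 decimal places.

-0.267261

j₁+j₂−J=2  J+j₁−j₂=3  J−j₁+j₂=1  j₁+j₂+J+1=7
(j₁±m₁, j₂±m₂, J±M) = (2,3,2,1,2,2)
P² = 8/7
sum k=1..2:
  [1] −1/2 = -1/2
  [2] +1/4 = 1/4
S = -1/4
C² = P²·S² = 1/14 ; C = -0.267261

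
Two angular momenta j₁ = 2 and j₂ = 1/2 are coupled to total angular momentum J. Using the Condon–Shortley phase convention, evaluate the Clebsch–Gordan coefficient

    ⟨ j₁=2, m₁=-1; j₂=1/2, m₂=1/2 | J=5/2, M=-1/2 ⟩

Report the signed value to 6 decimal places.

j₁+j₂−J=0  J+j₁−j₂=4  J−j₁+j₂=1  j₁+j₂+J+1=6
(j₁±m₁, j₂±m₂, J±M) = (1,3,1,0,2,3)
P² = 72/5
sum k=0..0:
  [0] +1/6 = 1/6
S = 1/6
C² = P²·S² = 2/5 ; C = +0.632456

+0.632456  (= +√(2/5))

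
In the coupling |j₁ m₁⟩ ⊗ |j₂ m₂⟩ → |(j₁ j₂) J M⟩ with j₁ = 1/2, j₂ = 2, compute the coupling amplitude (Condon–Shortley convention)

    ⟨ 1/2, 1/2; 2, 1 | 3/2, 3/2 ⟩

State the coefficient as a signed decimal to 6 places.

triangle: 1!·0!·3!/5! = 6/120
(j±m)!: 1!·0!·3!·1!·3!·0! = 36
prefactor² = (2J+1)·Δ·N² = 36/5
  k=0: +1/(0!·1!·0!·3!·0!·0!) = 1/6
Σ = 1/6  ⇒  CG² = 36/5·1/6² = 1/5
CG = +√(1/5) = +0.447214

+0.447214  (= +√(1/5))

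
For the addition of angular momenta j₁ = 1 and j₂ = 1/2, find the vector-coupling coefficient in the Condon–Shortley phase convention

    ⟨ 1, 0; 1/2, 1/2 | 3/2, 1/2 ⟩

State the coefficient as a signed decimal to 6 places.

triangle: 0!·2!·1!/4! = 2/24
(j±m)!: 1!·1!·1!·0!·2!·1! = 2
prefactor² = (2J+1)·Δ·N² = 2/3
  k=0: +1/(0!·0!·1!·1!·1!·0!) = 1
Σ = 1  ⇒  CG² = 2/3·1² = 2/3
CG = +√(2/3) = +0.816497

+0.816497  (= +√(2/3))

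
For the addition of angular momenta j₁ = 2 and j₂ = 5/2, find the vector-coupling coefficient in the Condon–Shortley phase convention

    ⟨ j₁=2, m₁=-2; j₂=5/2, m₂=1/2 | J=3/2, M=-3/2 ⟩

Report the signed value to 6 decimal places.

j₁+j₂−J=3  J+j₁−j₂=1  J−j₁+j₂=2  j₁+j₂+J+1=7
(j₁±m₁, j₂±m₂, J±M) = (0,4,3,2,0,3)
P² = 576/35
sum k=3..3:
  [3] −1/12 = -1/12
S = -1/12
C² = P²·S² = 4/35 ; C = -0.338062

-0.338062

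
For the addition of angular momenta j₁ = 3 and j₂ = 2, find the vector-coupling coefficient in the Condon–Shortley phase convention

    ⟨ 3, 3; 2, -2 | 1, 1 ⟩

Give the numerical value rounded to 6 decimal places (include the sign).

triangle: 4!*2!*0!/7! = 48/5040
(j±m)!: 6!*0!*0!*4!*2!*0! = 34560
prefactor² = (2J+1)*Δ*N² = 6912/7
  k=0: +1/(0!*4!*0!*0!*2!*0!) = 1/48
Σ = 1/48  ⇒  CG² = 6912/7*1/48² = 3/7
CG = +√(3/7) = +0.654654

+0.654654  (= +√(3/7))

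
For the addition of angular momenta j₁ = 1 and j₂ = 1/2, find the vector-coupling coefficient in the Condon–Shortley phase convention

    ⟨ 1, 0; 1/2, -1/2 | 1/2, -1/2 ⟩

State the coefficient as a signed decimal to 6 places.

triangle: 1!*1!*0!/3! = 1/6
(j±m)!: 1!*1!*0!*1!*0!*1! = 1
prefactor² = (2J+1)*Δ*N² = 1/3
  k=0: +1/(0!*1!*1!*0!*0!*0!) = 1
Σ = 1  ⇒  CG² = 1/3*1² = 1/3
CG = +√(1/3) = +0.577350

+√(1/3) ≈ +0.577350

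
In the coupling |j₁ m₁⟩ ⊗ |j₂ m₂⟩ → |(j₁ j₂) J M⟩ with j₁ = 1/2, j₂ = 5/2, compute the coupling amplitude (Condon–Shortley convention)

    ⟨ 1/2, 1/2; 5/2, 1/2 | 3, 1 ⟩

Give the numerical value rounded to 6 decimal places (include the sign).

+√(2/3) = +0.816497

√[7·0!1!5!/7! · 1!0!3!2!4!2!] = √(96)
  +(−1)^0/∏(0,0,0,3,1,2)! = 1/12  (running 1/12)
⟨..|..⟩ = √(96)·(1/12) = +0.816497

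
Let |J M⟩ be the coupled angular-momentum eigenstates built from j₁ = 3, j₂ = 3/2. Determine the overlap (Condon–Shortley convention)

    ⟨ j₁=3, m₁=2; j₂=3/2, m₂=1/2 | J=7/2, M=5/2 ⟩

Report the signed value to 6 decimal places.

+0.377964

triangle: 1!×5!×2!/9! = 240/362880
(j±m)!: 5!×1!×2!×1!×6!×1! = 172800
prefactor² = (2J+1)×Δ×N² = 6400/7
  k=0: +1/(0!×1!×1!×2!×4!×0!) = 1/48
  k=1: −1/(1!×0!×0!×1!×5!×1!) = -1/120
Σ = 1/80  ⇒  CG² = 6400/7×1/80² = 1/7
CG = +√(1/7) = +0.377964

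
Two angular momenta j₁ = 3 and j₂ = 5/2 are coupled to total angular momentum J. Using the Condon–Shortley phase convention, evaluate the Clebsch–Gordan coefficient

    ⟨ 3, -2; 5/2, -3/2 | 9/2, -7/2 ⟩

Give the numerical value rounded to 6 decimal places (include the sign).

-0.100504

√[10·1!5!4!/11! · 1!5!1!4!1!8!] = √(921600/11)
  +(−1)^0/∏(0,1,5,1,0,3)! = 1/720  (running 1/720)
  +(−1)^1/∏(1,0,4,0,1,4)! = -1/576  (running -1/2880)
⟨..|..⟩ = √(921600/11)·(-1/2880) = -0.100504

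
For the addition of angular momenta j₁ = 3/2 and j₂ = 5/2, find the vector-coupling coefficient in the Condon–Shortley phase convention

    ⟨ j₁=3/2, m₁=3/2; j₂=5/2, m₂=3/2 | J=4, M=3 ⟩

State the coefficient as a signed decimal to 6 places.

+√(5/8) ≈ +0.790569

triangle: 0!*3!*5!/9! = 720/362880
(j±m)!: 3!*0!*4!*1!*7!*1! = 725760
prefactor² = (2J+1)*Δ*N² = 12960
  k=0: +1/(0!*0!*0!*4!*3!*1!) = 1/144
Σ = 1/144  ⇒  CG² = 12960*1/144² = 5/8
CG = +√(5/8) = +0.790569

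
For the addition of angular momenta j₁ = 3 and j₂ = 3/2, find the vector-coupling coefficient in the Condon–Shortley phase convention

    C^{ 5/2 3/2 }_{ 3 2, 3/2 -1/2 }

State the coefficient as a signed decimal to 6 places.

+0.267261  (= +√(1/14))

√[6·2!4!1!/8! · 5!1!1!2!4!1!] = √(288/7)
  +(−1)^0/∏(0,2,1,1,3,0)! = 1/12  (running 1/12)
  +(−1)^1/∏(1,1,0,0,4,1)! = -1/24  (running 1/24)
⟨..|..⟩ = √(288/7)·(1/24) = +0.267261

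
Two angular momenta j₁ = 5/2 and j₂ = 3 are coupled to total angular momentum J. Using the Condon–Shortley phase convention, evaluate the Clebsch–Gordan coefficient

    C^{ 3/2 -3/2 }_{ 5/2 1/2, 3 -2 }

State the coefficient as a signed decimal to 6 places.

−√(2/7) = -0.534522

j₁+j₂−J=4  J+j₁−j₂=1  J−j₁+j₂=2  j₁+j₂+J+1=8
(j₁±m₁, j₂±m₂, J±M) = (3,2,1,5,0,3)
P² = 288/7
sum k=1..1:
  [1] −1/12 = -1/12
S = -1/12
C² = P²·S² = 2/7 ; C = -0.534522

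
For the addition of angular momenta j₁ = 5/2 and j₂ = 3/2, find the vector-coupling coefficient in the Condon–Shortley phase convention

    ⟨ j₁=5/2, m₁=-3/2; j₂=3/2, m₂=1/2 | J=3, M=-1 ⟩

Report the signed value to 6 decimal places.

−√(49/120) = -0.639010

triangle: 1!*4!*2!/8! = 48/40320
(j±m)!: 1!*4!*2!*1!*2!*4! = 2304
prefactor² = (2J+1)*Δ*N² = 96/5
  k=0: +1/(0!*1!*4!*2!*0!*0!) = 1/48
  k=1: −1/(1!*0!*3!*1!*1!*1!) = -1/6
Σ = -7/48  ⇒  CG² = 96/5*(-7/48)² = 49/120
CG = −√(49/120) = -0.639010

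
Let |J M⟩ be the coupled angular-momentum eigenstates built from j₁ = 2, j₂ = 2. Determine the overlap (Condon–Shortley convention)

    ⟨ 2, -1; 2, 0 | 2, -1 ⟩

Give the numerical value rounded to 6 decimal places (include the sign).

j₁+j₂−J=2  J+j₁−j₂=2  J−j₁+j₂=2  j₁+j₂+J+1=7
(j₁±m₁, j₂±m₂, J±M) = (1,3,2,2,1,3)
P² = 8/7
sum k=1..2:
  [1] −1/2 = -1/2
  [2] +1/4 = 1/4
S = -1/4
C² = P²·S² = 1/14 ; C = -0.267261

−√(1/14) = -0.267261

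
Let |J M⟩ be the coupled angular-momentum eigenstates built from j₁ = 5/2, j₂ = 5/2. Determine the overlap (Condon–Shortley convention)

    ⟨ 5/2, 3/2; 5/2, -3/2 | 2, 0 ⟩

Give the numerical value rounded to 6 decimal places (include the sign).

+0.109109

triangle: 3!×2!×2!/8! = 24/40320
(j±m)!: 4!×1!×1!×4!×2!×2! = 2304
prefactor² = (2J+1)×Δ×N² = 48/7
  k=0: +1/(0!×3!×1!×1!×1!×1!) = 1/6
  k=1: −1/(1!×2!×0!×0!×2!×2!) = -1/8
Σ = 1/24  ⇒  CG² = 48/7×1/24² = 1/84
CG = +√(1/84) = +0.109109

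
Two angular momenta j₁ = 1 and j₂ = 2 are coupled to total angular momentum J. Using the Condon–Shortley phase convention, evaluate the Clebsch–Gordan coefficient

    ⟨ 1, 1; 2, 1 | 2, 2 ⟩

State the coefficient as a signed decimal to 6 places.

+0.577350  (= +√(1/3))

j₁+j₂−J=1  J+j₁−j₂=1  J−j₁+j₂=3  j₁+j₂+J+1=6
(j₁±m₁, j₂±m₂, J±M) = (2,0,3,1,4,0)
P² = 12
sum k=0..0:
  [0] +1/6 = 1/6
S = 1/6
C² = P²·S² = 1/3 ; C = +0.577350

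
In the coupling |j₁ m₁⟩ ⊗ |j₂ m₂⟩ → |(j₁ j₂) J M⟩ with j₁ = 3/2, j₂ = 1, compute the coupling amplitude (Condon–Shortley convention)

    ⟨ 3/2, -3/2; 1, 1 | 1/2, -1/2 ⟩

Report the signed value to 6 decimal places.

j₁+j₂−J=2  J+j₁−j₂=1  J−j₁+j₂=0  j₁+j₂+J+1=4
(j₁±m₁, j₂±m₂, J±M) = (0,3,2,0,0,1)
P² = 2
sum k=2..2:
  [2] +1/2 = 1/2
S = 1/2
C² = P²·S² = 1/2 ; C = +0.707107

+0.707107  (= +√(1/2))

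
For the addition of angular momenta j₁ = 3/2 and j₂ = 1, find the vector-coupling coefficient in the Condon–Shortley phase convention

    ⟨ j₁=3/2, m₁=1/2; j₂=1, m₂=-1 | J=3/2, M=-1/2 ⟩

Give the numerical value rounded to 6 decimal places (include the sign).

√[4·1!2!1!/5! · 2!1!0!2!1!2!] = √(8/15)
  +(−1)^0/∏(0,1,1,0,1,1)! = 1  (running 1)
⟨..|..⟩ = √(8/15)·(1) = +0.730297

+√(8/15) ≈ +0.730297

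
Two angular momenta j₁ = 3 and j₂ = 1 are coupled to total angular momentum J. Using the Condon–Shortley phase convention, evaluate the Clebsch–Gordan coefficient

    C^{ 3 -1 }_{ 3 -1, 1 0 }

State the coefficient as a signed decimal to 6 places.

−√(1/12) = -0.288675

√[7·1!5!1!/8! · 2!4!1!1!2!4!] = √(48)
  +(−1)^0/∏(0,1,4,1,1,0)! = 1/24  (running 1/24)
  +(−1)^1/∏(1,0,3,0,2,1)! = -1/12  (running -1/24)
⟨..|..⟩ = √(48)·(-1/24) = -0.288675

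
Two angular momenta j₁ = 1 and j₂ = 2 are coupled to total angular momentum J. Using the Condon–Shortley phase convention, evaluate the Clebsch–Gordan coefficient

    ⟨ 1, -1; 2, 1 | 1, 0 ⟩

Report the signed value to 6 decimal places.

+0.547723  (= +√(3/10))

√[3·2!0!2!/5! · 0!2!3!1!1!1!] = √(6/5)
  +(−1)^2/∏(2,0,0,1,0,1)! = 1/2  (running 1/2)
⟨..|..⟩ = √(6/5)·(1/2) = +0.547723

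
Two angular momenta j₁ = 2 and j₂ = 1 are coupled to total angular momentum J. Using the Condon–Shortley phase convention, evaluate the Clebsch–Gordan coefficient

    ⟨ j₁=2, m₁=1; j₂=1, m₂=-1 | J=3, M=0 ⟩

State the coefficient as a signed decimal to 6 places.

√[7·0!4!2!/7! · 3!1!0!2!3!3!] = √(144/5)
  +(−1)^0/∏(0,0,1,0,3,2)! = 1/12  (running 1/12)
⟨..|..⟩ = √(144/5)·(1/12) = +0.447214

+√(1/5) ≈ +0.447214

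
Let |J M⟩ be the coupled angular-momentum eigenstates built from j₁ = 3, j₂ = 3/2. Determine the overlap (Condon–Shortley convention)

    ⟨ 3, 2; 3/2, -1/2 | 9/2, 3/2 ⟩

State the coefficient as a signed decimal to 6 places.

√[10·0!6!3!/10! · 5!1!1!2!6!3!] = √(86400/7)
  +(−1)^0/∏(0,0,1,1,5,2)! = 1/240  (running 1/240)
⟨..|..⟩ = √(86400/7)·(1/240) = +0.462910

+√(3/14) = +0.462910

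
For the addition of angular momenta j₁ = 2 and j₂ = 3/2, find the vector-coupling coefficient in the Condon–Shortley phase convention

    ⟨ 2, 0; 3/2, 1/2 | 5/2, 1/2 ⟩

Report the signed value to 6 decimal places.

−√(3/35) = -0.292770

triangle: 1!*3!*2!/7! = 12/5040
(j±m)!: 2!*2!*2!*1!*3!*2! = 96
prefactor² = (2J+1)*Δ*N² = 48/35
  k=0: +1/(0!*1!*2!*2!*1!*0!) = 1/4
  k=1: −1/(1!*0!*1!*1!*2!*1!) = -1/2
Σ = -1/4  ⇒  CG² = 48/35*(-1/4)² = 3/35
CG = −√(3/35) = -0.292770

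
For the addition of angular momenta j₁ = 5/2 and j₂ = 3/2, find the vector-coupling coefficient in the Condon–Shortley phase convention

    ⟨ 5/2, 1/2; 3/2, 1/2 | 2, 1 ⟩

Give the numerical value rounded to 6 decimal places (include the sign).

-0.545545

j₁+j₂−J=2  J+j₁−j₂=3  J−j₁+j₂=1  j₁+j₂+J+1=7
(j₁±m₁, j₂±m₂, J±M) = (3,2,2,1,3,1)
P² = 12/7
sum k=1..2:
  [1] −1/2 = -1/2
  [2] +1/12 = 1/12
S = -5/12
C² = P²·S² = 25/84 ; C = -0.545545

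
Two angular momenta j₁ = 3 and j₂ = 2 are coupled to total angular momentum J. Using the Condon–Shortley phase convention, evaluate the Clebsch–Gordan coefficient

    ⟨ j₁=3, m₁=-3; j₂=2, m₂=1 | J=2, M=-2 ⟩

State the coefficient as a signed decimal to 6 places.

triangle: 3!·3!·1!/8! = 36/40320
(j±m)!: 0!·6!·3!·1!·0!·4! = 103680
prefactor² = (2J+1)·Δ·N² = 3240/7
  k=3: −1/(3!·0!·3!·0!·0!·1!) = -1/36
Σ = -1/36  ⇒  CG² = 3240/7·(-1/36)² = 5/14
CG = −√(5/14) = -0.597614

−√(5/14) ≈ -0.597614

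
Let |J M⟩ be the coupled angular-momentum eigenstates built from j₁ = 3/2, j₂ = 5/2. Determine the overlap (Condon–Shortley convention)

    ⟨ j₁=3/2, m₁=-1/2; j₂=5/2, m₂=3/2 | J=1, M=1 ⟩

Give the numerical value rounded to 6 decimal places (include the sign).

√[3·3!0!2!/6! · 1!2!4!1!2!0!] = √(24/5)
  +(−1)^2/∏(2,1,0,2,0,0)! = 1/4  (running 1/4)
⟨..|..⟩ = √(24/5)·(1/4) = +0.547723

+0.547723  (= +√(3/10))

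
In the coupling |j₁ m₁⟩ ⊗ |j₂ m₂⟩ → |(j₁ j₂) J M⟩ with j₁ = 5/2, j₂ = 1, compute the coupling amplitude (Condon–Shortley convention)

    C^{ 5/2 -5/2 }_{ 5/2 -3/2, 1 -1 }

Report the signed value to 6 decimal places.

j₁+j₂−J=1  J+j₁−j₂=4  J−j₁+j₂=1  j₁+j₂+J+1=7
(j₁±m₁, j₂±m₂, J±M) = (1,4,0,2,0,5)
P² = 1152/7
sum k=0..0:
  [0] +1/24 = 1/24
S = 1/24
C² = P²·S² = 2/7 ; C = +0.534522

+0.534522  (= +√(2/7))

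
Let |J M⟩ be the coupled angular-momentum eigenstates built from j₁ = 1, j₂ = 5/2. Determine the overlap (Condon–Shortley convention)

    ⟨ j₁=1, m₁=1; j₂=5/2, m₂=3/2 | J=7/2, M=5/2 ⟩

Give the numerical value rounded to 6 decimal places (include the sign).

√[8·0!2!5!/8! · 2!0!4!1!6!1!] = √(11520/7)
  +(−1)^0/∏(0,0,0,4,2,1)! = 1/48  (running 1/48)
⟨..|..⟩ = √(11520/7)·(1/48) = +0.845154

+0.845154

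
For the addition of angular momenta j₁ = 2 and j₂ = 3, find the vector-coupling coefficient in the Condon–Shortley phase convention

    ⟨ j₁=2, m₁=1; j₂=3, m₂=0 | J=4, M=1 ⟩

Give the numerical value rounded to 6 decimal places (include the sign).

√[9·1!3!5!/10! · 3!1!3!3!5!3!] = √(1944/7)
  +(−1)^0/∏(0,1,1,3,2,2)! = 1/24  (running 1/24)
  +(−1)^1/∏(1,0,0,2,3,3)! = -1/72  (running 1/36)
⟨..|..⟩ = √(1944/7)·(1/36) = +0.462910

+√(3/14) ≈ +0.462910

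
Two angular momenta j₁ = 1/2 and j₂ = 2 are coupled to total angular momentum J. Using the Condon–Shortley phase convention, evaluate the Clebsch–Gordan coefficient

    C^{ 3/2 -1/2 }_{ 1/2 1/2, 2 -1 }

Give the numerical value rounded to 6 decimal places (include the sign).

+0.774597  (= +√(3/5))

j₁+j₂−J=1  J+j₁−j₂=0  J−j₁+j₂=3  j₁+j₂+J+1=5
(j₁±m₁, j₂±m₂, J±M) = (1,0,1,3,1,2)
P² = 12/5
sum k=0..0:
  [0] +1/2 = 1/2
S = 1/2
C² = P²·S² = 3/5 ; C = +0.774597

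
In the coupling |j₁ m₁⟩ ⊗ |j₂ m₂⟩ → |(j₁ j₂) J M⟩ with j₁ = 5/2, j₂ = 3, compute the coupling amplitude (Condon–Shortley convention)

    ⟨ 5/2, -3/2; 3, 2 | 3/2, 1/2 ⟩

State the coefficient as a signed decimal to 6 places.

triangle: 4!·1!·2!/8! = 48/40320
(j±m)!: 1!·4!·5!·1!·2!·1! = 5760
prefactor² = (2J+1)·Δ·N² = 192/7
  k=3: −1/(3!·1!·1!·2!·0!·0!) = -1/12
  k=4: +1/(4!·0!·0!·1!·1!·1!) = 1/24
Σ = -1/24  ⇒  CG² = 192/7·(-1/24)² = 1/21
CG = −√(1/21) = -0.218218

−√(1/21) = -0.218218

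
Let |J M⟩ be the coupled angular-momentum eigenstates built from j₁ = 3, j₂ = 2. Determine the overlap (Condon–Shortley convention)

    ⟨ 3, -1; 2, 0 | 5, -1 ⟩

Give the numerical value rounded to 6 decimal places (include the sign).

triangle: 0!×6!×4!/11! = 17280/39916800
(j±m)!: 2!×4!×2!×2!×4!×6! = 3317760
prefactor² = (2J+1)×Δ×N² = 110592/7
  k=0: +1/(0!×0!×4!×2!×2!×2!) = 1/192
Σ = 1/192  ⇒  CG² = 110592/7×1/192² = 3/7
CG = +√(3/7) = +0.654654

+0.654654  (= +√(3/7))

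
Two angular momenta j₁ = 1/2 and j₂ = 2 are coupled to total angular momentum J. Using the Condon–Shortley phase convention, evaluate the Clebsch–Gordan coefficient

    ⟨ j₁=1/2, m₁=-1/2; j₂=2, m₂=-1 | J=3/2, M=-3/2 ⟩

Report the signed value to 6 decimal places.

√[4·1!0!3!/5! · 0!1!1!3!0!3!] = √(36/5)
  +(−1)^1/∏(1,0,0,0,0,3)! = -1/6  (running -1/6)
⟨..|..⟩ = √(36/5)·(-1/6) = -0.447214

-0.447214  (= −√(1/5))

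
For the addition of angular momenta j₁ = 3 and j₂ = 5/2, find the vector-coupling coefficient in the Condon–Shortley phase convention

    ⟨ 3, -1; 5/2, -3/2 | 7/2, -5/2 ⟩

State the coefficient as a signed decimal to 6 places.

j₁+j₂−J=2  J+j₁−j₂=4  J−j₁+j₂=3  j₁+j₂+J+1=10
(j₁±m₁, j₂±m₂, J±M) = (2,4,1,4,1,6)
P² = 18432/35
sum k=0..1:
  [0] +1/96 = 1/96
  [1] −1/36 = -1/36
S = -5/288
C² = P²·S² = 10/63 ; C = -0.398410

−√(10/63) = -0.398410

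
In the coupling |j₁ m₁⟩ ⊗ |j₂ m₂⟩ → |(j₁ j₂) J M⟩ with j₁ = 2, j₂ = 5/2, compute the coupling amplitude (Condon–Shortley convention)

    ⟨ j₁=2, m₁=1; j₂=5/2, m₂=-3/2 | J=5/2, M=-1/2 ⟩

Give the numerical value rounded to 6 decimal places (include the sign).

j₁+j₂−J=2  J+j₁−j₂=2  J−j₁+j₂=3  j₁+j₂+J+1=8
(j₁±m₁, j₂±m₂, J±M) = (3,1,1,4,2,3)
P² = 216/35
sum k=0..1:
  [0] +1/4 = 1/4
  [1] −1/12 = -1/12
S = 1/6
C² = P²·S² = 6/35 ; C = +0.414039

+0.414039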